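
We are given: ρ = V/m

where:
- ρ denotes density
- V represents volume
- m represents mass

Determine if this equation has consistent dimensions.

No

ρ (density) has dimensions [L^-3 M].
V (volume) has dimensions [L^3].
m (mass) has dimensions [M].

Left side: [L^-3 M]
Right side: [L^3 M^-1]

The two sides have different dimensions, so the equation is NOT dimensionally consistent.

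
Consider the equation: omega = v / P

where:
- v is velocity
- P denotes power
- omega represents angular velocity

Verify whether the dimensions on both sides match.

No

v (velocity) has dimensions [L T^-1].
P (power) has dimensions [L^2 M T^-3].
omega (angular velocity) has dimensions [T^-1].

Left side: [T^-1]
Right side: [L^-1 M^-1 T^2]

The two sides have different dimensions, so the equation is NOT dimensionally consistent.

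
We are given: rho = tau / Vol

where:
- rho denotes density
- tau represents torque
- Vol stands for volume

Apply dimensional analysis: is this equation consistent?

No

rho (density) has dimensions [L^-3 M].
tau (torque) has dimensions [L^2 M T^-2].
Vol (volume) has dimensions [L^3].

Left side: [L^-3 M]
Right side: [L^-1 M T^-2]

The two sides have different dimensions, so the equation is NOT dimensionally consistent.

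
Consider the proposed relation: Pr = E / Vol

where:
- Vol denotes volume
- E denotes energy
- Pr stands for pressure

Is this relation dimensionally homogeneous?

Yes

Vol (volume) has dimensions [L^3].
E (energy) has dimensions [L^2 M T^-2].
Pr (pressure) has dimensions [L^-1 M T^-2].

Left side: [L^-1 M T^-2]
Right side: [L^-1 M T^-2]

Both sides have the same dimensions, so the equation is dimensionally consistent.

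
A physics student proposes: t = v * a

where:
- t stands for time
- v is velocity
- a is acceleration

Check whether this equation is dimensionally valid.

No

t (time) has dimensions [T].
v (velocity) has dimensions [L T^-1].
a (acceleration) has dimensions [L T^-2].

Left side: [T]
Right side: [L^2 T^-3]

The two sides have different dimensions, so the equation is NOT dimensionally consistent.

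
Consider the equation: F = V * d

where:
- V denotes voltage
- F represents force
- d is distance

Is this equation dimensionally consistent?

No

V (voltage) has dimensions [I^-1 L^2 M T^-3].
F (force) has dimensions [L M T^-2].
d (distance) has dimensions [L].

Left side: [L M T^-2]
Right side: [I^-1 L^3 M T^-3]

The two sides have different dimensions, so the equation is NOT dimensionally consistent.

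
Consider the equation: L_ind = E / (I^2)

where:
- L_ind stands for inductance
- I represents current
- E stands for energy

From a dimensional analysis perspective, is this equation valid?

Yes

L_ind (inductance) has dimensions [I^-2 L^2 M T^-2].
I (current) has dimensions [I].
E (energy) has dimensions [L^2 M T^-2].

Left side: [I^-2 L^2 M T^-2]
Right side: [I^-2 L^2 M T^-2]

Both sides have the same dimensions, so the equation is dimensionally consistent.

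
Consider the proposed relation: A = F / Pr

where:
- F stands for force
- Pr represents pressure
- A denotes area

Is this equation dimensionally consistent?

Yes

F (force) has dimensions [L M T^-2].
Pr (pressure) has dimensions [L^-1 M T^-2].
A (area) has dimensions [L^2].

Left side: [L^2]
Right side: [L^2]

Both sides have the same dimensions, so the equation is dimensionally consistent.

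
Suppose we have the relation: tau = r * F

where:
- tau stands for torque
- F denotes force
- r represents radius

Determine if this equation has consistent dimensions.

Yes

tau (torque) has dimensions [L^2 M T^-2].
F (force) has dimensions [L M T^-2].
r (radius) has dimensions [L].

Left side: [L^2 M T^-2]
Right side: [L^2 M T^-2]

Both sides have the same dimensions, so the equation is dimensionally consistent.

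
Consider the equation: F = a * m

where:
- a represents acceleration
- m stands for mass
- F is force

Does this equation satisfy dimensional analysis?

Yes

a (acceleration) has dimensions [L T^-2].
m (mass) has dimensions [M].
F (force) has dimensions [L M T^-2].

Left side: [L M T^-2]
Right side: [L M T^-2]

Both sides have the same dimensions, so the equation is dimensionally consistent.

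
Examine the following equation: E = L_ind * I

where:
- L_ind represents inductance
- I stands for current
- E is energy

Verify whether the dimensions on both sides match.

No

L_ind (inductance) has dimensions [I^-2 L^2 M T^-2].
I (current) has dimensions [I].
E (energy) has dimensions [L^2 M T^-2].

Left side: [L^2 M T^-2]
Right side: [I^-1 L^2 M T^-2]

The two sides have different dimensions, so the equation is NOT dimensionally consistent.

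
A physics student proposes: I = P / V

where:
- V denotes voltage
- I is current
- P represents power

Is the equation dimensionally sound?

Yes

V (voltage) has dimensions [I^-1 L^2 M T^-3].
I (current) has dimensions [I].
P (power) has dimensions [L^2 M T^-3].

Left side: [I]
Right side: [I]

Both sides have the same dimensions, so the equation is dimensionally consistent.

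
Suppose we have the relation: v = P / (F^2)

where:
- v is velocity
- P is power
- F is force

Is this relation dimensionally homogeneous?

No

v (velocity) has dimensions [L T^-1].
P (power) has dimensions [L^2 M T^-3].
F (force) has dimensions [L M T^-2].

Left side: [L T^-1]
Right side: [M^-1 T]

The two sides have different dimensions, so the equation is NOT dimensionally consistent.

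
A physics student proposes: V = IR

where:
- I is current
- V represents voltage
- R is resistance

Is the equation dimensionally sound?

Yes

I (current) has dimensions [I].
V (voltage) has dimensions [I^-1 L^2 M T^-3].
R (resistance) has dimensions [I^-2 L^2 M T^-3].

Left side: [I^-1 L^2 M T^-3]
Right side: [I^-1 L^2 M T^-3]

Both sides have the same dimensions, so the equation is dimensionally consistent.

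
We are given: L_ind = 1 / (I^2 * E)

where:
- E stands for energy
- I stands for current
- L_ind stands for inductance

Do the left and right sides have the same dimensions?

No

E (energy) has dimensions [L^2 M T^-2].
I (current) has dimensions [I].
L_ind (inductance) has dimensions [I^-2 L^2 M T^-2].

Left side: [I^-2 L^2 M T^-2]
Right side: [I^-2 L^-2 M^-1 T^2]

The two sides have different dimensions, so the equation is NOT dimensionally consistent.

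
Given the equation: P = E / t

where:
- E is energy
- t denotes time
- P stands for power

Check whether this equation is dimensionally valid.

Yes

E (energy) has dimensions [L^2 M T^-2].
t (time) has dimensions [T].
P (power) has dimensions [L^2 M T^-3].

Left side: [L^2 M T^-3]
Right side: [L^2 M T^-3]

Both sides have the same dimensions, so the equation is dimensionally consistent.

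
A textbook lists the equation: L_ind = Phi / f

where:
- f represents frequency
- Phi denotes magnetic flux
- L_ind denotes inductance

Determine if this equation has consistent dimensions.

No

f (frequency) has dimensions [T^-1].
Phi (magnetic flux) has dimensions [I^-1 L^2 M T^-2].
L_ind (inductance) has dimensions [I^-2 L^2 M T^-2].

Left side: [I^-2 L^2 M T^-2]
Right side: [I^-1 L^2 M T^-1]

The two sides have different dimensions, so the equation is NOT dimensionally consistent.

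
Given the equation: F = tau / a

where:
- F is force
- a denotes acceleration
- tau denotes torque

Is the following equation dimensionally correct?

No

F (force) has dimensions [L M T^-2].
a (acceleration) has dimensions [L T^-2].
tau (torque) has dimensions [L^2 M T^-2].

Left side: [L M T^-2]
Right side: [L M]

The two sides have different dimensions, so the equation is NOT dimensionally consistent.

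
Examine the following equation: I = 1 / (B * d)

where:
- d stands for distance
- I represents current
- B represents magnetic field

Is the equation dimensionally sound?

No

d (distance) has dimensions [L].
I (current) has dimensions [I].
B (magnetic field) has dimensions [I^-1 M T^-2].

Left side: [I]
Right side: [I L^-1 M^-1 T^2]

The two sides have different dimensions, so the equation is NOT dimensionally consistent.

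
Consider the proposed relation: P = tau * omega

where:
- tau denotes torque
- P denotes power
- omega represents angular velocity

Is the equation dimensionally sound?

Yes

tau (torque) has dimensions [L^2 M T^-2].
P (power) has dimensions [L^2 M T^-3].
omega (angular velocity) has dimensions [T^-1].

Left side: [L^2 M T^-3]
Right side: [L^2 M T^-3]

Both sides have the same dimensions, so the equation is dimensionally consistent.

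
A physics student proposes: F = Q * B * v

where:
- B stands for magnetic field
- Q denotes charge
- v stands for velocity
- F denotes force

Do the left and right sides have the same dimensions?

Yes

B (magnetic field) has dimensions [I^-1 M T^-2].
Q (charge) has dimensions [I T].
v (velocity) has dimensions [L T^-1].
F (force) has dimensions [L M T^-2].

Left side: [L M T^-2]
Right side: [L M T^-2]

Both sides have the same dimensions, so the equation is dimensionally consistent.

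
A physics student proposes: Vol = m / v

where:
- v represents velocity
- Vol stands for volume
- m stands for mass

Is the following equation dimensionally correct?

No

v (velocity) has dimensions [L T^-1].
Vol (volume) has dimensions [L^3].
m (mass) has dimensions [M].

Left side: [L^3]
Right side: [L^-1 M T]

The two sides have different dimensions, so the equation is NOT dimensionally consistent.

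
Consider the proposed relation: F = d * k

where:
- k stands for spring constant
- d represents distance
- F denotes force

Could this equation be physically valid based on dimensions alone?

Yes

k (spring constant) has dimensions [M T^-2].
d (distance) has dimensions [L].
F (force) has dimensions [L M T^-2].

Left side: [L M T^-2]
Right side: [L M T^-2]

Both sides have the same dimensions, so the equation is dimensionally consistent.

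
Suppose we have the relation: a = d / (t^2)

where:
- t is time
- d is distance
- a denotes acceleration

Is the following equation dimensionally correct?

Yes

t (time) has dimensions [T].
d (distance) has dimensions [L].
a (acceleration) has dimensions [L T^-2].

Left side: [L T^-2]
Right side: [L T^-2]

Both sides have the same dimensions, so the equation is dimensionally consistent.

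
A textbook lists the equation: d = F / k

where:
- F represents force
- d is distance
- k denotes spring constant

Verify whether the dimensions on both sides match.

Yes

F (force) has dimensions [L M T^-2].
d (distance) has dimensions [L].
k (spring constant) has dimensions [M T^-2].

Left side: [L]
Right side: [L]

Both sides have the same dimensions, so the equation is dimensionally consistent.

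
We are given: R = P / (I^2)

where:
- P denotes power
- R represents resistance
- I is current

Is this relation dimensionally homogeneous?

Yes

P (power) has dimensions [L^2 M T^-3].
R (resistance) has dimensions [I^-2 L^2 M T^-3].
I (current) has dimensions [I].

Left side: [I^-2 L^2 M T^-3]
Right side: [I^-2 L^2 M T^-3]

Both sides have the same dimensions, so the equation is dimensionally consistent.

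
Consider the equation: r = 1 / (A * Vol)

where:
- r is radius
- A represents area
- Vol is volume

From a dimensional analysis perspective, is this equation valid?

No

r (radius) has dimensions [L].
A (area) has dimensions [L^2].
Vol (volume) has dimensions [L^3].

Left side: [L]
Right side: [L^-5]

The two sides have different dimensions, so the equation is NOT dimensionally consistent.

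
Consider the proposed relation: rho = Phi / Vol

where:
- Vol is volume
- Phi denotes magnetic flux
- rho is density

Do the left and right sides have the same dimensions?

No

Vol (volume) has dimensions [L^3].
Phi (magnetic flux) has dimensions [I^-1 L^2 M T^-2].
rho (density) has dimensions [L^-3 M].

Left side: [L^-3 M]
Right side: [I^-1 L^-1 M T^-2]

The two sides have different dimensions, so the equation is NOT dimensionally consistent.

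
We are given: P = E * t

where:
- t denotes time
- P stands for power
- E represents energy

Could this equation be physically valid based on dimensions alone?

No

t (time) has dimensions [T].
P (power) has dimensions [L^2 M T^-3].
E (energy) has dimensions [L^2 M T^-2].

Left side: [L^2 M T^-3]
Right side: [L^2 M T^-1]

The two sides have different dimensions, so the equation is NOT dimensionally consistent.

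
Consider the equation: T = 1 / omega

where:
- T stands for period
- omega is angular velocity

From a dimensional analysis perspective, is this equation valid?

Yes

T (period) has dimensions [T].
omega (angular velocity) has dimensions [T^-1].

Left side: [T]
Right side: [T]

Both sides have the same dimensions, so the equation is dimensionally consistent.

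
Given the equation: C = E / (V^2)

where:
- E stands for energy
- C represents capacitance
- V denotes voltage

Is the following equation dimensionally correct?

Yes

E (energy) has dimensions [L^2 M T^-2].
C (capacitance) has dimensions [I^2 L^-2 M^-1 T^4].
V (voltage) has dimensions [I^-1 L^2 M T^-3].

Left side: [I^2 L^-2 M^-1 T^4]
Right side: [I^2 L^-2 M^-1 T^4]

Both sides have the same dimensions, so the equation is dimensionally consistent.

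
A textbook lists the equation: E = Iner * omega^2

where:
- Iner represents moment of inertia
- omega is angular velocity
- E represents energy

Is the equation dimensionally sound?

Yes

Iner (moment of inertia) has dimensions [L^2 M].
omega (angular velocity) has dimensions [T^-1].
E (energy) has dimensions [L^2 M T^-2].

Left side: [L^2 M T^-2]
Right side: [L^2 M T^-2]

Both sides have the same dimensions, so the equation is dimensionally consistent.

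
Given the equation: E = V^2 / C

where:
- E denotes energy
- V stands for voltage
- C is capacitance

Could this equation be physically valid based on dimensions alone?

No

E (energy) has dimensions [L^2 M T^-2].
V (voltage) has dimensions [I^-1 L^2 M T^-3].
C (capacitance) has dimensions [I^2 L^-2 M^-1 T^4].

Left side: [L^2 M T^-2]
Right side: [I^-4 L^6 M^3 T^-10]

The two sides have different dimensions, so the equation is NOT dimensionally consistent.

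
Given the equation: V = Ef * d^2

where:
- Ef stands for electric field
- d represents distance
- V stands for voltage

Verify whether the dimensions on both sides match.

No

Ef (electric field) has dimensions [I^-1 L M T^-3].
d (distance) has dimensions [L].
V (voltage) has dimensions [I^-1 L^2 M T^-3].

Left side: [I^-1 L^2 M T^-3]
Right side: [I^-1 L^3 M T^-3]

The two sides have different dimensions, so the equation is NOT dimensionally consistent.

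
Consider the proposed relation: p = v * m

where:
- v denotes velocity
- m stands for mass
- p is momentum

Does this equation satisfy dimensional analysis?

Yes

v (velocity) has dimensions [L T^-1].
m (mass) has dimensions [M].
p (momentum) has dimensions [L M T^-1].

Left side: [L M T^-1]
Right side: [L M T^-1]

Both sides have the same dimensions, so the equation is dimensionally consistent.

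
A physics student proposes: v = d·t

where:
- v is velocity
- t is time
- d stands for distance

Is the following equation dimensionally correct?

No

v (velocity) has dimensions [L T^-1].
t (time) has dimensions [T].
d (distance) has dimensions [L].

Left side: [L T^-1]
Right side: [L T]

The two sides have different dimensions, so the equation is NOT dimensionally consistent.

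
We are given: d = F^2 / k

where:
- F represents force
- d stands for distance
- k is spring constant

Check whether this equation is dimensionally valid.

No

F (force) has dimensions [L M T^-2].
d (distance) has dimensions [L].
k (spring constant) has dimensions [M T^-2].

Left side: [L]
Right side: [L^2 M T^-2]

The two sides have different dimensions, so the equation is NOT dimensionally consistent.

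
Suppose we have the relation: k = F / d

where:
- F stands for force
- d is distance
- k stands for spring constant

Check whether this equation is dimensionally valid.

Yes

F (force) has dimensions [L M T^-2].
d (distance) has dimensions [L].
k (spring constant) has dimensions [M T^-2].

Left side: [M T^-2]
Right side: [M T^-2]

Both sides have the same dimensions, so the equation is dimensionally consistent.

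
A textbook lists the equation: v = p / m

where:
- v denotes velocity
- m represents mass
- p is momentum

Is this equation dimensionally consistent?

Yes

v (velocity) has dimensions [L T^-1].
m (mass) has dimensions [M].
p (momentum) has dimensions [L M T^-1].

Left side: [L T^-1]
Right side: [L T^-1]

Both sides have the same dimensions, so the equation is dimensionally consistent.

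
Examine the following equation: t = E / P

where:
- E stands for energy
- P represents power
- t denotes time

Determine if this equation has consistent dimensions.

Yes

E (energy) has dimensions [L^2 M T^-2].
P (power) has dimensions [L^2 M T^-3].
t (time) has dimensions [T].

Left side: [T]
Right side: [T]

Both sides have the same dimensions, so the equation is dimensionally consistent.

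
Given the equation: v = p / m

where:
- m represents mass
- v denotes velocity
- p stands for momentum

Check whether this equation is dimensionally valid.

Yes

m (mass) has dimensions [M].
v (velocity) has dimensions [L T^-1].
p (momentum) has dimensions [L M T^-1].

Left side: [L T^-1]
Right side: [L T^-1]

Both sides have the same dimensions, so the equation is dimensionally consistent.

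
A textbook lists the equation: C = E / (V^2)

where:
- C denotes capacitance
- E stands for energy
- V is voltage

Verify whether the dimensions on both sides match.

Yes

C (capacitance) has dimensions [I^2 L^-2 M^-1 T^4].
E (energy) has dimensions [L^2 M T^-2].
V (voltage) has dimensions [I^-1 L^2 M T^-3].

Left side: [I^2 L^-2 M^-1 T^4]
Right side: [I^2 L^-2 M^-1 T^4]

Both sides have the same dimensions, so the equation is dimensionally consistent.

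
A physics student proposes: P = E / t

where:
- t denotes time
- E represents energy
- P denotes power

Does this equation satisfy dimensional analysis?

Yes

t (time) has dimensions [T].
E (energy) has dimensions [L^2 M T^-2].
P (power) has dimensions [L^2 M T^-3].

Left side: [L^2 M T^-3]
Right side: [L^2 M T^-3]

Both sides have the same dimensions, so the equation is dimensionally consistent.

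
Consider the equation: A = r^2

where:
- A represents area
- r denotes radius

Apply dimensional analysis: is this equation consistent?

Yes

A (area) has dimensions [L^2].
r (radius) has dimensions [L].

Left side: [L^2]
Right side: [L^2]

Both sides have the same dimensions, so the equation is dimensionally consistent.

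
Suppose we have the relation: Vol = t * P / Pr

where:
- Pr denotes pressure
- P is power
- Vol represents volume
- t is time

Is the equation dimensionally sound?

Yes

Pr (pressure) has dimensions [L^-1 M T^-2].
P (power) has dimensions [L^2 M T^-3].
Vol (volume) has dimensions [L^3].
t (time) has dimensions [T].

Left side: [L^3]
Right side: [L^3]

Both sides have the same dimensions, so the equation is dimensionally consistent.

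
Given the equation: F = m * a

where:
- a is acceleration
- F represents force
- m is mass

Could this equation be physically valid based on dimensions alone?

Yes

a (acceleration) has dimensions [L T^-2].
F (force) has dimensions [L M T^-2].
m (mass) has dimensions [M].

Left side: [L M T^-2]
Right side: [L M T^-2]

Both sides have the same dimensions, so the equation is dimensionally consistent.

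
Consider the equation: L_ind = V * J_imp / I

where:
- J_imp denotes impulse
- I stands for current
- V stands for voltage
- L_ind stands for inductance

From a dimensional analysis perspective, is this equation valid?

No

J_imp (impulse) has dimensions [L M T^-1].
I (current) has dimensions [I].
V (voltage) has dimensions [I^-1 L^2 M T^-3].
L_ind (inductance) has dimensions [I^-2 L^2 M T^-2].

Left side: [I^-2 L^2 M T^-2]
Right side: [I^-2 L^3 M^2 T^-4]

The two sides have different dimensions, so the equation is NOT dimensionally consistent.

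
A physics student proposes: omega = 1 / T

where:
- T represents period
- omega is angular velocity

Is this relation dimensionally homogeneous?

Yes

T (period) has dimensions [T].
omega (angular velocity) has dimensions [T^-1].

Left side: [T^-1]
Right side: [T^-1]

Both sides have the same dimensions, so the equation is dimensionally consistent.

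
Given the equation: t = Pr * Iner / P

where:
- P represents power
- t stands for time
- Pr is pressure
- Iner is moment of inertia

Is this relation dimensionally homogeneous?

No

P (power) has dimensions [L^2 M T^-3].
t (time) has dimensions [T].
Pr (pressure) has dimensions [L^-1 M T^-2].
Iner (moment of inertia) has dimensions [L^2 M].

Left side: [T]
Right side: [L^-1 M T]

The two sides have different dimensions, so the equation is NOT dimensionally consistent.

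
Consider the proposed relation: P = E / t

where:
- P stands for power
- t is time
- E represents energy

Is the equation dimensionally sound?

Yes

P (power) has dimensions [L^2 M T^-3].
t (time) has dimensions [T].
E (energy) has dimensions [L^2 M T^-2].

Left side: [L^2 M T^-3]
Right side: [L^2 M T^-3]

Both sides have the same dimensions, so the equation is dimensionally consistent.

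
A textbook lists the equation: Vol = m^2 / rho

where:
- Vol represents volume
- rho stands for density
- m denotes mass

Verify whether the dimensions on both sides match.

No

Vol (volume) has dimensions [L^3].
rho (density) has dimensions [L^-3 M].
m (mass) has dimensions [M].

Left side: [L^3]
Right side: [L^3 M]

The two sides have different dimensions, so the equation is NOT dimensionally consistent.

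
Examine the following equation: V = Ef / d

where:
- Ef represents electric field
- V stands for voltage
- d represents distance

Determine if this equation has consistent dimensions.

No

Ef (electric field) has dimensions [I^-1 L M T^-3].
V (voltage) has dimensions [I^-1 L^2 M T^-3].
d (distance) has dimensions [L].

Left side: [I^-1 L^2 M T^-3]
Right side: [I^-1 M T^-3]

The two sides have different dimensions, so the equation is NOT dimensionally consistent.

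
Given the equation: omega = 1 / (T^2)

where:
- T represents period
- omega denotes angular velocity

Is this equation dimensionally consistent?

No

T (period) has dimensions [T].
omega (angular velocity) has dimensions [T^-1].

Left side: [T^-1]
Right side: [T^-2]

The two sides have different dimensions, so the equation is NOT dimensionally consistent.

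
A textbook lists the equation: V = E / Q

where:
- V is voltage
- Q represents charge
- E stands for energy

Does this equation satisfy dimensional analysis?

Yes

V (voltage) has dimensions [I^-1 L^2 M T^-3].
Q (charge) has dimensions [I T].
E (energy) has dimensions [L^2 M T^-2].

Left side: [I^-1 L^2 M T^-3]
Right side: [I^-1 L^2 M T^-3]

Both sides have the same dimensions, so the equation is dimensionally consistent.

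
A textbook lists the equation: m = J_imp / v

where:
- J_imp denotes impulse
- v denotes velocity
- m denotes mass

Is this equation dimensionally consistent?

Yes

J_imp (impulse) has dimensions [L M T^-1].
v (velocity) has dimensions [L T^-1].
m (mass) has dimensions [M].

Left side: [M]
Right side: [M]

Both sides have the same dimensions, so the equation is dimensionally consistent.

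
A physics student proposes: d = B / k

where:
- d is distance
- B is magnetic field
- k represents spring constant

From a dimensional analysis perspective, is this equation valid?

No

d (distance) has dimensions [L].
B (magnetic field) has dimensions [I^-1 M T^-2].
k (spring constant) has dimensions [M T^-2].

Left side: [L]
Right side: [I^-1]

The two sides have different dimensions, so the equation is NOT dimensionally consistent.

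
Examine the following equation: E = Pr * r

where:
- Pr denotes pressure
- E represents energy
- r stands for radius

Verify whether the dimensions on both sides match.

No

Pr (pressure) has dimensions [L^-1 M T^-2].
E (energy) has dimensions [L^2 M T^-2].
r (radius) has dimensions [L].

Left side: [L^2 M T^-2]
Right side: [M T^-2]

The two sides have different dimensions, so the equation is NOT dimensionally consistent.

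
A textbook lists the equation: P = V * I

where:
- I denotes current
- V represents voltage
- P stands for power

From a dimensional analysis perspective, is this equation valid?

Yes

I (current) has dimensions [I].
V (voltage) has dimensions [I^-1 L^2 M T^-3].
P (power) has dimensions [L^2 M T^-3].

Left side: [L^2 M T^-3]
Right side: [L^2 M T^-3]

Both sides have the same dimensions, so the equation is dimensionally consistent.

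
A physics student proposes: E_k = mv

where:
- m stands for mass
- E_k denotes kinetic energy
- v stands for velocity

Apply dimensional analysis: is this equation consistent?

No

m (mass) has dimensions [M].
E_k (kinetic energy) has dimensions [L^2 M T^-2].
v (velocity) has dimensions [L T^-1].

Left side: [L^2 M T^-2]
Right side: [L M T^-1]

The two sides have different dimensions, so the equation is NOT dimensionally consistent.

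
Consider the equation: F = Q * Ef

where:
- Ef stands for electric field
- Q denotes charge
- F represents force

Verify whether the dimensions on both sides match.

Yes

Ef (electric field) has dimensions [I^-1 L M T^-3].
Q (charge) has dimensions [I T].
F (force) has dimensions [L M T^-2].

Left side: [L M T^-2]
Right side: [L M T^-2]

Both sides have the same dimensions, so the equation is dimensionally consistent.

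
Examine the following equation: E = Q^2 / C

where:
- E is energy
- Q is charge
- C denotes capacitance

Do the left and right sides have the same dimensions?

Yes

E (energy) has dimensions [L^2 M T^-2].
Q (charge) has dimensions [I T].
C (capacitance) has dimensions [I^2 L^-2 M^-1 T^4].

Left side: [L^2 M T^-2]
Right side: [L^2 M T^-2]

Both sides have the same dimensions, so the equation is dimensionally consistent.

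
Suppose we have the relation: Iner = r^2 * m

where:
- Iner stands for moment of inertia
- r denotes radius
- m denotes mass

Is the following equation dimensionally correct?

Yes

Iner (moment of inertia) has dimensions [L^2 M].
r (radius) has dimensions [L].
m (mass) has dimensions [M].

Left side: [L^2 M]
Right side: [L^2 M]

Both sides have the same dimensions, so the equation is dimensionally consistent.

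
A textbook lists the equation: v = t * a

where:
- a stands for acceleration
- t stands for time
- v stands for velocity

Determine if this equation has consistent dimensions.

Yes

a (acceleration) has dimensions [L T^-2].
t (time) has dimensions [T].
v (velocity) has dimensions [L T^-1].

Left side: [L T^-1]
Right side: [L T^-1]

Both sides have the same dimensions, so the equation is dimensionally consistent.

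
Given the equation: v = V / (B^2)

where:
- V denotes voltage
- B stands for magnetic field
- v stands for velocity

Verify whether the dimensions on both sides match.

No

V (voltage) has dimensions [I^-1 L^2 M T^-3].
B (magnetic field) has dimensions [I^-1 M T^-2].
v (velocity) has dimensions [L T^-1].

Left side: [L T^-1]
Right side: [I L^2 M^-1 T]

The two sides have different dimensions, so the equation is NOT dimensionally consistent.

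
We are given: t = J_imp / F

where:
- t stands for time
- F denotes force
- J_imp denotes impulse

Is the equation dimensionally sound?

Yes

t (time) has dimensions [T].
F (force) has dimensions [L M T^-2].
J_imp (impulse) has dimensions [L M T^-1].

Left side: [T]
Right side: [T]

Both sides have the same dimensions, so the equation is dimensionally consistent.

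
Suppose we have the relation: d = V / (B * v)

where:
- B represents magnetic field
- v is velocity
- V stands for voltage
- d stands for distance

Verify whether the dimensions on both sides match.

Yes

B (magnetic field) has dimensions [I^-1 M T^-2].
v (velocity) has dimensions [L T^-1].
V (voltage) has dimensions [I^-1 L^2 M T^-3].
d (distance) has dimensions [L].

Left side: [L]
Right side: [L]

Both sides have the same dimensions, so the equation is dimensionally consistent.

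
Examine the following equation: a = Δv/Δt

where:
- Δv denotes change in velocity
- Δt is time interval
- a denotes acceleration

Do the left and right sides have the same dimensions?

Yes

Δv (change in velocity) has dimensions [L T^-1].
Δt (time interval) has dimensions [T].
a (acceleration) has dimensions [L T^-2].

Left side: [L T^-2]
Right side: [L T^-2]

Both sides have the same dimensions, so the equation is dimensionally consistent.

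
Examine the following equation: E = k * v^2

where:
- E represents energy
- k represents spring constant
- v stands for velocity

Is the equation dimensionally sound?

No

E (energy) has dimensions [L^2 M T^-2].
k (spring constant) has dimensions [M T^-2].
v (velocity) has dimensions [L T^-1].

Left side: [L^2 M T^-2]
Right side: [L^2 M T^-4]

The two sides have different dimensions, so the equation is NOT dimensionally consistent.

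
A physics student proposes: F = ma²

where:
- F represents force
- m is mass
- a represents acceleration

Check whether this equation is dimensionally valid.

No

F (force) has dimensions [L M T^-2].
m (mass) has dimensions [M].
a (acceleration) has dimensions [L T^-2].

Left side: [L M T^-2]
Right side: [L^2 M T^-4]

The two sides have different dimensions, so the equation is NOT dimensionally consistent.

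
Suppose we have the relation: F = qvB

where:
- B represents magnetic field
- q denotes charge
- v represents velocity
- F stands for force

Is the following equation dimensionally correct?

Yes

B (magnetic field) has dimensions [I^-1 M T^-2].
q (charge) has dimensions [I T].
v (velocity) has dimensions [L T^-1].
F (force) has dimensions [L M T^-2].

Left side: [L M T^-2]
Right side: [L M T^-2]

Both sides have the same dimensions, so the equation is dimensionally consistent.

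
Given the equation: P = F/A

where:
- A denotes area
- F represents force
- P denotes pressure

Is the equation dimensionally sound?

Yes

A (area) has dimensions [L^2].
F (force) has dimensions [L M T^-2].
P (pressure) has dimensions [L^-1 M T^-2].

Left side: [L^-1 M T^-2]
Right side: [L^-1 M T^-2]

Both sides have the same dimensions, so the equation is dimensionally consistent.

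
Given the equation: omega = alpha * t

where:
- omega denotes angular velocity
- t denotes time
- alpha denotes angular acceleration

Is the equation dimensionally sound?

Yes

omega (angular velocity) has dimensions [T^-1].
t (time) has dimensions [T].
alpha (angular acceleration) has dimensions [T^-2].

Left side: [T^-1]
Right side: [T^-1]

Both sides have the same dimensions, so the equation is dimensionally consistent.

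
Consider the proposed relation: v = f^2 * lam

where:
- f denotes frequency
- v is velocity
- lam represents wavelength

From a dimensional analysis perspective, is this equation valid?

No

f (frequency) has dimensions [T^-1].
v (velocity) has dimensions [L T^-1].
lam (wavelength) has dimensions [L].

Left side: [L T^-1]
Right side: [L T^-2]

The two sides have different dimensions, so the equation is NOT dimensionally consistent.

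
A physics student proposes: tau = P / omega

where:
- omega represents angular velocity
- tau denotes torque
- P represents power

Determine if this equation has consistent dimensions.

Yes

omega (angular velocity) has dimensions [T^-1].
tau (torque) has dimensions [L^2 M T^-2].
P (power) has dimensions [L^2 M T^-3].

Left side: [L^2 M T^-2]
Right side: [L^2 M T^-2]

Both sides have the same dimensions, so the equation is dimensionally consistent.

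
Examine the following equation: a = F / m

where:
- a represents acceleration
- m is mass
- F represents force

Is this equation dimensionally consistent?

Yes

a (acceleration) has dimensions [L T^-2].
m (mass) has dimensions [M].
F (force) has dimensions [L M T^-2].

Left side: [L T^-2]
Right side: [L T^-2]

Both sides have the same dimensions, so the equation is dimensionally consistent.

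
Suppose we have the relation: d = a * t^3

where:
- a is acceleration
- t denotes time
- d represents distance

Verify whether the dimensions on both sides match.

No

a (acceleration) has dimensions [L T^-2].
t (time) has dimensions [T].
d (distance) has dimensions [L].

Left side: [L]
Right side: [L T]

The two sides have different dimensions, so the equation is NOT dimensionally consistent.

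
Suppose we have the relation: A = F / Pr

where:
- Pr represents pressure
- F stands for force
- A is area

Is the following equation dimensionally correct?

Yes

Pr (pressure) has dimensions [L^-1 M T^-2].
F (force) has dimensions [L M T^-2].
A (area) has dimensions [L^2].

Left side: [L^2]
Right side: [L^2]

Both sides have the same dimensions, so the equation is dimensionally consistent.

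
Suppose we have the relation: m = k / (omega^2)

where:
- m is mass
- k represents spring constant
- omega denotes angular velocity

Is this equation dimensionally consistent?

Yes

m (mass) has dimensions [M].
k (spring constant) has dimensions [M T^-2].
omega (angular velocity) has dimensions [T^-1].

Left side: [M]
Right side: [M]

Both sides have the same dimensions, so the equation is dimensionally consistent.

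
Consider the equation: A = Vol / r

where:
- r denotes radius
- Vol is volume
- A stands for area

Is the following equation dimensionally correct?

Yes

r (radius) has dimensions [L].
Vol (volume) has dimensions [L^3].
A (area) has dimensions [L^2].

Left side: [L^2]
Right side: [L^2]

Both sides have the same dimensions, so the equation is dimensionally consistent.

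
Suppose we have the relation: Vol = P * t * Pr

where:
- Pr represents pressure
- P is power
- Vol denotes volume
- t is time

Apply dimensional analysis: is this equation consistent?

No

Pr (pressure) has dimensions [L^-1 M T^-2].
P (power) has dimensions [L^2 M T^-3].
Vol (volume) has dimensions [L^3].
t (time) has dimensions [T].

Left side: [L^3]
Right side: [L M^2 T^-4]

The two sides have different dimensions, so the equation is NOT dimensionally consistent.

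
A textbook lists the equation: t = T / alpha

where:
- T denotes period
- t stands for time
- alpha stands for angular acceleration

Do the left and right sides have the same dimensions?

No

T (period) has dimensions [T].
t (time) has dimensions [T].
alpha (angular acceleration) has dimensions [T^-2].

Left side: [T]
Right side: [T^3]

The two sides have different dimensions, so the equation is NOT dimensionally consistent.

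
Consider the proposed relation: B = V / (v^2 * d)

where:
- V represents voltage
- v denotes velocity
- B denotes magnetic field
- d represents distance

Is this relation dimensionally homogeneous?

No

V (voltage) has dimensions [I^-1 L^2 M T^-3].
v (velocity) has dimensions [L T^-1].
B (magnetic field) has dimensions [I^-1 M T^-2].
d (distance) has dimensions [L].

Left side: [I^-1 M T^-2]
Right side: [I^-1 L^-1 M T^-1]

The two sides have different dimensions, so the equation is NOT dimensionally consistent.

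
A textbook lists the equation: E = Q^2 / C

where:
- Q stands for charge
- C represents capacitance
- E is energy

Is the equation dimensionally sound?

Yes

Q (charge) has dimensions [I T].
C (capacitance) has dimensions [I^2 L^-2 M^-1 T^4].
E (energy) has dimensions [L^2 M T^-2].

Left side: [L^2 M T^-2]
Right side: [L^2 M T^-2]

Both sides have the same dimensions, so the equation is dimensionally consistent.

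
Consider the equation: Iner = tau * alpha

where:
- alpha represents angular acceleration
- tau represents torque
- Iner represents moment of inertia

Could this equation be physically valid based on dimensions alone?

No

alpha (angular acceleration) has dimensions [T^-2].
tau (torque) has dimensions [L^2 M T^-2].
Iner (moment of inertia) has dimensions [L^2 M].

Left side: [L^2 M]
Right side: [L^2 M T^-4]

The two sides have different dimensions, so the equation is NOT dimensionally consistent.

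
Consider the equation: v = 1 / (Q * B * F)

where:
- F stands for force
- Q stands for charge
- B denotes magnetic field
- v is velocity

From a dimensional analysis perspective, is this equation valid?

No

F (force) has dimensions [L M T^-2].
Q (charge) has dimensions [I T].
B (magnetic field) has dimensions [I^-1 M T^-2].
v (velocity) has dimensions [L T^-1].

Left side: [L T^-1]
Right side: [L^-1 M^-2 T^3]

The two sides have different dimensions, so the equation is NOT dimensionally consistent.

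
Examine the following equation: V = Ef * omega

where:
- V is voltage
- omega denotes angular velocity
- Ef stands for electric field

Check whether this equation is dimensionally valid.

No

V (voltage) has dimensions [I^-1 L^2 M T^-3].
omega (angular velocity) has dimensions [T^-1].
Ef (electric field) has dimensions [I^-1 L M T^-3].

Left side: [I^-1 L^2 M T^-3]
Right side: [I^-1 L M T^-4]

The two sides have different dimensions, so the equation is NOT dimensionally consistent.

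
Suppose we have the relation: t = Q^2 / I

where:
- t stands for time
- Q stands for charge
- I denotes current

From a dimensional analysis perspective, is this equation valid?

No

t (time) has dimensions [T].
Q (charge) has dimensions [I T].
I (current) has dimensions [I].

Left side: [T]
Right side: [I T^2]

The two sides have different dimensions, so the equation is NOT dimensionally consistent.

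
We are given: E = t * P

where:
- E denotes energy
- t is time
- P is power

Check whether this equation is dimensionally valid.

Yes

E (energy) has dimensions [L^2 M T^-2].
t (time) has dimensions [T].
P (power) has dimensions [L^2 M T^-3].

Left side: [L^2 M T^-2]
Right side: [L^2 M T^-2]

Both sides have the same dimensions, so the equation is dimensionally consistent.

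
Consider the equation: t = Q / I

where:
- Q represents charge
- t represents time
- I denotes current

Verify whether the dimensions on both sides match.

Yes

Q (charge) has dimensions [I T].
t (time) has dimensions [T].
I (current) has dimensions [I].

Left side: [T]
Right side: [T]

Both sides have the same dimensions, so the equation is dimensionally consistent.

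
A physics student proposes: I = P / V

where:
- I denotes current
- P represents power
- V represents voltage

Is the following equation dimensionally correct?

Yes

I (current) has dimensions [I].
P (power) has dimensions [L^2 M T^-3].
V (voltage) has dimensions [I^-1 L^2 M T^-3].

Left side: [I]
Right side: [I]

Both sides have the same dimensions, so the equation is dimensionally consistent.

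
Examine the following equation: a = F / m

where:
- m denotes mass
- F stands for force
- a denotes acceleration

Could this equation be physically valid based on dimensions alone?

Yes

m (mass) has dimensions [M].
F (force) has dimensions [L M T^-2].
a (acceleration) has dimensions [L T^-2].

Left side: [L T^-2]
Right side: [L T^-2]

Both sides have the same dimensions, so the equation is dimensionally consistent.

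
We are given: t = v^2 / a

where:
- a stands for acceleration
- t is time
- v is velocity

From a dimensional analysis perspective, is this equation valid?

No

a (acceleration) has dimensions [L T^-2].
t (time) has dimensions [T].
v (velocity) has dimensions [L T^-1].

Left side: [T]
Right side: [L]

The two sides have different dimensions, so the equation is NOT dimensionally consistent.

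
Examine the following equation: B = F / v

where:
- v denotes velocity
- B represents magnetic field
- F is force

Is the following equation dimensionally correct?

No

v (velocity) has dimensions [L T^-1].
B (magnetic field) has dimensions [I^-1 M T^-2].
F (force) has dimensions [L M T^-2].

Left side: [I^-1 M T^-2]
Right side: [M T^-1]

The two sides have different dimensions, so the equation is NOT dimensionally consistent.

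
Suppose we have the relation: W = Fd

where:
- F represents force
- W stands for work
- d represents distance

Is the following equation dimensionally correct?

Yes

F (force) has dimensions [L M T^-2].
W (work) has dimensions [L^2 M T^-2].
d (distance) has dimensions [L].

Left side: [L^2 M T^-2]
Right side: [L^2 M T^-2]

Both sides have the same dimensions, so the equation is dimensionally consistent.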